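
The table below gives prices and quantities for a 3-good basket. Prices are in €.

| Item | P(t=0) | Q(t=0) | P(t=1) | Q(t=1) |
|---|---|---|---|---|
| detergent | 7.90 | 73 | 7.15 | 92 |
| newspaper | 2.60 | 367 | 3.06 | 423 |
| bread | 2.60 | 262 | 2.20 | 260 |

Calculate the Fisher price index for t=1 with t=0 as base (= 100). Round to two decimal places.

100.64

Laspeyres component (base-period weights):
ΣP(t=1)Q(t=0) = 7.15×73 + 3.06×367 + 2.20×262 = 521.95 + 1123.02 + 576.4 = 2221.37
ΣP(t=0)Q(t=0) = 7.90×73 + 2.60×367 + 2.60×262 = 576.7 + 954.2 + 681.2 = 2212.1
L = 2221.37 / 2212.1 × 100 = 100.4191
Paasche component (current-period weights):
ΣP(t=1)Q(t=1) = 7.15×92 + 3.06×423 + 2.20×260 = 657.8 + 1294.38 + 572 = 2524.18
ΣP(t=0)Q(t=1) = 7.90×92 + 2.60×423 + 2.60×260 = 726.8 + 1099.8 + 676 = 2502.6
P = 2524.18 / 2502.6 × 100 = 100.8623
Fisher = √(L × P) = √(100.4191 × 100.8623) = 100.6404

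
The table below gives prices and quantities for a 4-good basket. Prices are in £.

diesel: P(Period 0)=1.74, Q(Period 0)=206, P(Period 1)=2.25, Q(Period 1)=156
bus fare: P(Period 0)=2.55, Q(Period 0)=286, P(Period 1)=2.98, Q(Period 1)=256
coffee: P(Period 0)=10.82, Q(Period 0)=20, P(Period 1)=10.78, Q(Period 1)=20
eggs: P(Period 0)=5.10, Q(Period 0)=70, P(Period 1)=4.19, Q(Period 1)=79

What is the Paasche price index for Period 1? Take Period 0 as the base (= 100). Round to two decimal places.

107.58

Paasche price index uses current-period quantities as weights.
ΣP(Period 1)·Q(Period 1) = 2.25×156 + 2.98×256 + 10.78×20 + 4.19×79 = 351 + 762.88 + 215.6 + 331.01 = 1660.49
ΣP(Period 0)·Q(Period 1) = 1.74×156 + 2.55×256 + 10.82×20 + 5.10×79 = 271.44 + 652.8 + 216.4 + 402.9 = 1543.54
Index = 1660.49 / 1543.54 × 100 = 107.5767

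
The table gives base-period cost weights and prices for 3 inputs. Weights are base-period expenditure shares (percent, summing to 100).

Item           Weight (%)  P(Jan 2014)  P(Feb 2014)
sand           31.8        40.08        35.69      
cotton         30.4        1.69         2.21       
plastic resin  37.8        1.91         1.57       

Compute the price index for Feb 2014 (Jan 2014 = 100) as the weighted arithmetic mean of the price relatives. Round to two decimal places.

99.14

sand: 31.8 × (35.69/40.08) = 31.8 × 0.890469 = 28.3169
cotton: 30.4 × (2.21/1.69) = 30.4 × 1.307692 = 39.7538
plastic resin: 37.8 × (1.57/1.91) = 37.8 × 0.821990 = 31.0712
Index = Σ wᵢ·(p₁ᵢ/p₀ᵢ) = 28.3169 + 39.7538 + 31.0712 = 99.1420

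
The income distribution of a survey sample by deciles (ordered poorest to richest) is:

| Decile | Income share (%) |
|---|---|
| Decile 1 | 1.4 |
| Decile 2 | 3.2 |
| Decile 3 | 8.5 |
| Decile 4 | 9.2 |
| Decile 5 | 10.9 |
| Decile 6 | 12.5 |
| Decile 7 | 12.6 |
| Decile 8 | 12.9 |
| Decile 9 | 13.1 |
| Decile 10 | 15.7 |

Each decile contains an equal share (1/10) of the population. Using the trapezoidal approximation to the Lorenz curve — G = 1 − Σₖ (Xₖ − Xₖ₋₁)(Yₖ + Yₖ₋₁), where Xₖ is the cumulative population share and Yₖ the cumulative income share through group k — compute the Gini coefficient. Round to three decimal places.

Cumulative income shares Yₖ: 0.0140, 0.0460, 0.1310, 0.2230, 0.3320, 0.4570, 0.5830, 0.7120, 0.8430, 1.0000
Σ (Xₖ−Xₖ₋₁)(Yₖ+Yₖ₋₁) = (1/10)(0.0140+0.0000) + (1/10)(0.0460+0.0140) + (1/10)(0.1310+0.0460) + (1/10)(0.2230+0.1310) + (1/10)(0.3320+0.2230) + (1/10)(0.4570+0.3320) + (1/10)(0.5830+0.4570) + (1/10)(0.7120+0.5830) + (1/10)(0.8430+0.7120) + (1/10)(1.0000+0.8430)
  = 0.0014 + 0.0060 + 0.0177 + 0.0354 + 0.0555 + 0.0789 + 0.1040 + 0.1295 + 0.1555 + 0.1843 = 0.7682
G = 1 − 0.7682 = 0.2318

0.232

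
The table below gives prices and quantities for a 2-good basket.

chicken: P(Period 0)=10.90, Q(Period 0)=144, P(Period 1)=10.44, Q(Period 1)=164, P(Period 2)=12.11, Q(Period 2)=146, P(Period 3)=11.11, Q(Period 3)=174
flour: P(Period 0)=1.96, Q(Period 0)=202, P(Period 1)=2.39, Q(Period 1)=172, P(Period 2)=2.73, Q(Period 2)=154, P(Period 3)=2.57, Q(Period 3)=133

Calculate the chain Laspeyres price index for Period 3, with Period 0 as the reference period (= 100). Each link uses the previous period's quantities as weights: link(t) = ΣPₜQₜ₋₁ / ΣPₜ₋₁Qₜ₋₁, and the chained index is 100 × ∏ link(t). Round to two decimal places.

Link Period 0→Period 1:
ΣP(Period 1)Q(Period 0) = 10.44×144 + 2.39×202 = 1503.36 + 482.78 = 1986.14
ΣP(Period 0)Q(Period 0) = 10.90×144 + 1.96×202 = 1569.6 + 395.92 = 1965.52
link = 1986.14/1965.52 = 1.010491
Link Period 1→Period 2:
ΣP(Period 2)Q(Period 1) = 12.11×164 + 2.73×172 = 1986.04 + 469.56 = 2455.6
ΣP(Period 1)Q(Period 1) = 10.44×164 + 2.39×172 = 1712.16 + 411.08 = 2123.24
link = 2455.6/2123.24 = 1.156534
Link Period 2→Period 3:
ΣP(Period 3)Q(Period 2) = 11.11×146 + 2.57×154 = 1622.06 + 395.78 = 2017.84
ΣP(Period 2)Q(Period 2) = 12.11×146 + 2.73×154 = 1768.06 + 420.42 = 2188.48
link = 2017.84/2188.48 = 0.922028
Chained index = 100 × 1.010491 × 1.156534 × 0.922028 = 107.7544

107.75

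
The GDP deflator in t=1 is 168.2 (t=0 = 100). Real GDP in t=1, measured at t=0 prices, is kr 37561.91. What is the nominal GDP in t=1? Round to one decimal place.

63179.1

Nominal = Real × (Index/100) = 37561.91 × (168.2/100)
        = 37561.91 × 1.682 = 63179.1326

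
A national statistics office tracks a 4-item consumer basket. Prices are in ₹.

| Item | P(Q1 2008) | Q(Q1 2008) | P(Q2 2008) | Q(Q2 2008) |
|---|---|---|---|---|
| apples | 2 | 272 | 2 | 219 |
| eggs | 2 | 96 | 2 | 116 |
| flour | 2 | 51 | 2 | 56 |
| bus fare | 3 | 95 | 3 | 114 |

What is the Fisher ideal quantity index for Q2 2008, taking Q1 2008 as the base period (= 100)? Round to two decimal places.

100.09

Laspeyres component (base-period weights):
ΣP(Q1 2008)Q(Q2 2008) = 2×219 + 2×116 + 2×56 + 3×114 = 438 + 232 + 112 + 342 = 1124
ΣP(Q1 2008)Q(Q1 2008) = 2×272 + 2×96 + 2×51 + 3×95 = 544 + 192 + 102 + 285 = 1123
L = 1124 / 1123 × 100 = 100.0890
Paasche component (current-period weights):
ΣP(Q2 2008)Q(Q2 2008) = 2×219 + 2×116 + 2×56 + 3×114 = 438 + 232 + 112 + 342 = 1124
ΣP(Q2 2008)Q(Q1 2008) = 2×272 + 2×96 + 2×51 + 3×95 = 544 + 192 + 102 + 285 = 1123
P = 1124 / 1123 × 100 = 100.0890
Fisher = √(L × P) = √(100.0890 × 100.0890) = 100.0890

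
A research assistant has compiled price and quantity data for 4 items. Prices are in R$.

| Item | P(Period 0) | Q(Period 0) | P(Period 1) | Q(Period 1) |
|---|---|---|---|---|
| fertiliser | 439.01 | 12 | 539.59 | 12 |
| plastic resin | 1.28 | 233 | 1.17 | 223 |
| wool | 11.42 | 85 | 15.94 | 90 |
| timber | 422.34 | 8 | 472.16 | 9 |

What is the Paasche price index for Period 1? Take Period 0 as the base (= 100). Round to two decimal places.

Paasche price index uses current-period quantities as weights.
ΣP(Period 1)·Q(Period 1) = 539.59×12 + 1.17×223 + 15.94×90 + 472.16×9 = 6475.08 + 260.91 + 1434.6 + 4249.44 = 12420.03
ΣP(Period 0)·Q(Period 1) = 439.01×12 + 1.28×223 + 11.42×90 + 422.34×9 = 5268.12 + 285.44 + 1027.8 + 3801.06 = 10382.42
Index = 12420.03 / 10382.42 × 100 = 119.6256

119.63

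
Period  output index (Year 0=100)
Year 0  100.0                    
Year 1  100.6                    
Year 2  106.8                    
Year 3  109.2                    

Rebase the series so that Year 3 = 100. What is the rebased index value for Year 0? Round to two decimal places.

Rebased(Year 0) = 100.0 / 109.2 × 100 = 91.5751

91.58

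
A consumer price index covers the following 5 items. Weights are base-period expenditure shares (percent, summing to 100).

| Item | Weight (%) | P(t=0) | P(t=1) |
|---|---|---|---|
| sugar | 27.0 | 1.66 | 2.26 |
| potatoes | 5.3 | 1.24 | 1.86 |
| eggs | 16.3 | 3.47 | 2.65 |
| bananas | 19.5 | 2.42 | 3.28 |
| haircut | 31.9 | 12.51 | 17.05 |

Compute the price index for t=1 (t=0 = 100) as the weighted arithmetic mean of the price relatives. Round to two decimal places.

sugar: 27.0 × (2.26/1.66) = 27.0 × 1.361446 = 36.7590
potatoes: 5.3 × (1.86/1.24) = 5.3 × 1.500000 = 7.9500
eggs: 16.3 × (2.65/3.47) = 16.3 × 0.763689 = 12.4481
bananas: 19.5 × (3.28/2.42) = 19.5 × 1.355372 = 26.4298
haircut: 31.9 × (17.05/12.51) = 31.9 × 1.362910 = 43.4768
Index = Σ wᵢ·(p₁ᵢ/p₀ᵢ) = 36.7590 + 7.9500 + 12.4481 + 26.4298 + 43.4768 = 127.0637

127.06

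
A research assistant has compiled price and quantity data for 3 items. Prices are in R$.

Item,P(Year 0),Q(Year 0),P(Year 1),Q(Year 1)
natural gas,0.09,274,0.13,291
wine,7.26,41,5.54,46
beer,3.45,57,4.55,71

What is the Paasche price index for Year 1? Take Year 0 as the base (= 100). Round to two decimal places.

101.76

Paasche price index uses current-period quantities as weights.
ΣP(Year 1)·Q(Year 1) = 0.13×291 + 5.54×46 + 4.55×71 = 37.83 + 254.84 + 323.05 = 615.72
ΣP(Year 0)·Q(Year 1) = 0.09×291 + 7.26×46 + 3.45×71 = 26.19 + 333.96 + 244.95 = 605.1
Index = 615.72 / 605.1 × 100 = 101.7551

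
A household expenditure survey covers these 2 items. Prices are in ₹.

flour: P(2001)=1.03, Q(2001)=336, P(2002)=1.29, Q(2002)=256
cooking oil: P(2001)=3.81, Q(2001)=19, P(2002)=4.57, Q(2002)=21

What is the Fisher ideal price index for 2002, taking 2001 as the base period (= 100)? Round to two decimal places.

124.17

Laspeyres component (base-period weights):
ΣP(2002)Q(2001) = 1.29×336 + 4.57×19 = 433.44 + 86.83 = 520.27
ΣP(2001)Q(2001) = 1.03×336 + 3.81×19 = 346.08 + 72.39 = 418.47
L = 520.27 / 418.47 × 100 = 124.3267
Paasche component (current-period weights):
ΣP(2002)Q(2002) = 1.29×256 + 4.57×21 = 330.24 + 95.97 = 426.21
ΣP(2001)Q(2002) = 1.03×256 + 3.81×21 = 263.68 + 80.01 = 343.69
P = 426.21 / 343.69 × 100 = 124.0100
Fisher = √(L × P) = √(124.3267 × 124.0100) = 124.1683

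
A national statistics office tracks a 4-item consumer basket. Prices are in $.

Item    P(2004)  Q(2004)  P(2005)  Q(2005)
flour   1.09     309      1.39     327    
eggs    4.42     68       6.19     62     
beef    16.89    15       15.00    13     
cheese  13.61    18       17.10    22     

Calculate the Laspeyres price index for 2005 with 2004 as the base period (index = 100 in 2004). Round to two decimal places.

121.80

Laspeyres price index uses base-period quantities as weights.
ΣP(2005)·Q(2004) = 1.39×309 + 6.19×68 + 15.00×15 + 17.10×18 = 429.51 + 420.92 + 225 + 307.8 = 1383.23
ΣP(2004)·Q(2004) = 1.09×309 + 4.42×68 + 16.89×15 + 13.61×18 = 336.81 + 300.56 + 253.35 + 244.98 = 1135.7
Index = 1383.23 / 1135.7 × 100 = 121.7954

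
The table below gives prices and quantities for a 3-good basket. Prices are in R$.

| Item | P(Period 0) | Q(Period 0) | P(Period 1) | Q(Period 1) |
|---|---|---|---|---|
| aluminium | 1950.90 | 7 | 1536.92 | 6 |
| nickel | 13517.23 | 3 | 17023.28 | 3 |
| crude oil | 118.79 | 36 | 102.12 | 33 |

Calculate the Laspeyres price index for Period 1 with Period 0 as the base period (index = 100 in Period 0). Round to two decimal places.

112.00

Laspeyres price index uses base-period quantities as weights.
ΣP(Period 1)·Q(Period 0) = 1536.92×7 + 17023.28×3 + 102.12×36 = 10758.44 + 51069.84 + 3676.32 = 65504.6
ΣP(Period 0)·Q(Period 0) = 1950.90×7 + 13517.23×3 + 118.79×36 = 13656.3 + 40551.69 + 4276.44 = 58484.43
Index = 65504.6 / 58484.43 × 100 = 112.0035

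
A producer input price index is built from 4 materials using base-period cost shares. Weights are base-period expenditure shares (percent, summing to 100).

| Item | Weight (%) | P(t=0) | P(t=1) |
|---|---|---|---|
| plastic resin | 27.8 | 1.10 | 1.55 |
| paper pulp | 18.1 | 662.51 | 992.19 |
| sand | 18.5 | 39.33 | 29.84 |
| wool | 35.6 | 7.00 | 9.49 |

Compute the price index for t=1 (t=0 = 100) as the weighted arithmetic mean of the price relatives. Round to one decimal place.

128.6

plastic resin: 27.8 × (1.55/1.10) = 27.8 × 1.409091 = 39.1727
paper pulp: 18.1 × (992.19/662.51) = 18.1 × 1.497623 = 27.1070
sand: 18.5 × (29.84/39.33) = 18.5 × 0.758708 = 14.0361
wool: 35.6 × (9.49/7.00) = 35.6 × 1.355714 = 48.2634
Index = Σ wᵢ·(p₁ᵢ/p₀ᵢ) = 39.1727 + 27.1070 + 14.0361 + 48.2634 = 128.5792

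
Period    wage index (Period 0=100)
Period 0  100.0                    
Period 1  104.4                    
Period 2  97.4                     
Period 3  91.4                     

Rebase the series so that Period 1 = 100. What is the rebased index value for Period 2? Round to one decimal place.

93.3

Rebased(Period 2) = 97.4 / 104.4 × 100 = 93.2950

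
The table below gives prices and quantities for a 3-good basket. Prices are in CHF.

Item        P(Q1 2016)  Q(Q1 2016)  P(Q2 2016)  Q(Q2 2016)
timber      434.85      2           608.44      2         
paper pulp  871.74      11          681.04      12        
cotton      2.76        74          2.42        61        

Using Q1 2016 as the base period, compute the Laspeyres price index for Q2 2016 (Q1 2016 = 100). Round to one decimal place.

Laspeyres price index uses base-period quantities as weights.
ΣP(Q2 2016)·Q(Q1 2016) = 608.44×2 + 681.04×11 + 2.42×74 = 1216.88 + 7491.44 + 179.08 = 8887.4
ΣP(Q1 2016)·Q(Q1 2016) = 434.85×2 + 871.74×11 + 2.76×74 = 869.7 + 9589.14 + 204.24 = 10663.08
Index = 8887.4 / 10663.08 × 100 = 83.3474

83.3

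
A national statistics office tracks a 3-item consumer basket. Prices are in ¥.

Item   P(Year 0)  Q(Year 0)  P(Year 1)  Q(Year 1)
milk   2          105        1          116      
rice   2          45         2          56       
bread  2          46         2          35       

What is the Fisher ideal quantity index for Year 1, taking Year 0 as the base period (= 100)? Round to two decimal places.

104.72

Laspeyres component (base-period weights):
ΣP(Year 0)Q(Year 1) = 2×116 + 2×56 + 2×35 = 232 + 112 + 70 = 414
ΣP(Year 0)Q(Year 0) = 2×105 + 2×45 + 2×46 = 210 + 90 + 92 = 392
L = 414 / 392 × 100 = 105.6122
Paasche component (current-period weights):
ΣP(Year 1)Q(Year 1) = 1×116 + 2×56 + 2×35 = 116 + 112 + 70 = 298
ΣP(Year 1)Q(Year 0) = 1×105 + 2×45 + 2×46 = 105 + 90 + 92 = 287
P = 298 / 287 × 100 = 103.8328
Fisher = √(L × P) = √(105.6122 × 103.8328) = 104.7187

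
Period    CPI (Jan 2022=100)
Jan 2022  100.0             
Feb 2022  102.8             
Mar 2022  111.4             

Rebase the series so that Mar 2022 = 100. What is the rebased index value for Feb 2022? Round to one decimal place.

Rebased(Feb 2022) = 102.8 / 111.4 × 100 = 92.2801

92.3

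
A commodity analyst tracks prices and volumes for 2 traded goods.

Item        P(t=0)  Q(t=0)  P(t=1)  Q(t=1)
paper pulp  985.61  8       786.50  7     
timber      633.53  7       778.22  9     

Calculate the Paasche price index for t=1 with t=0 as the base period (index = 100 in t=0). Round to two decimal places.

99.27

Paasche price index uses current-period quantities as weights.
ΣP(t=1)·Q(t=1) = 786.50×7 + 778.22×9 = 5505.5 + 7003.98 = 12509.48
ΣP(t=0)·Q(t=1) = 985.61×7 + 633.53×9 = 6899.27 + 5701.77 = 12601.04
Index = 12509.48 / 12601.04 × 100 = 99.2734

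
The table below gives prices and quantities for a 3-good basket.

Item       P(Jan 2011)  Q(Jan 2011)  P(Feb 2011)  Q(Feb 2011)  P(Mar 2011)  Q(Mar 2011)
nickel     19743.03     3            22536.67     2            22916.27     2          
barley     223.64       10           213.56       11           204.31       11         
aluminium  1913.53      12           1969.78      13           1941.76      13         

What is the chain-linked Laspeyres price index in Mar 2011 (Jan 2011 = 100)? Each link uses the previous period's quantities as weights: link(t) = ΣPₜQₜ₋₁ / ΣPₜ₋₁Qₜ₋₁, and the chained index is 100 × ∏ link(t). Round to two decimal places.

Link Jan 2011→Feb 2011:
ΣP(Feb 2011)Q(Jan 2011) = 22536.67×3 + 213.56×10 + 1969.78×12 = 67610.01 + 2135.6 + 23637.36 = 93382.97
ΣP(Jan 2011)Q(Jan 2011) = 19743.03×3 + 223.64×10 + 1913.53×12 = 59229.09 + 2236.4 + 22962.36 = 84427.85
link = 93382.97/84427.85 = 1.106068
Link Feb 2011→Mar 2011:
ΣP(Mar 2011)Q(Feb 2011) = 22916.27×2 + 204.31×11 + 1941.76×13 = 45832.54 + 2247.41 + 25242.88 = 73322.83
ΣP(Feb 2011)Q(Feb 2011) = 22536.67×2 + 213.56×11 + 1969.78×13 = 45073.34 + 2349.16 + 25607.14 = 73029.64
link = 73322.83/73029.64 = 1.004015
Chained index = 100 × 1.106068 × 1.004015 = 111.0509

111.05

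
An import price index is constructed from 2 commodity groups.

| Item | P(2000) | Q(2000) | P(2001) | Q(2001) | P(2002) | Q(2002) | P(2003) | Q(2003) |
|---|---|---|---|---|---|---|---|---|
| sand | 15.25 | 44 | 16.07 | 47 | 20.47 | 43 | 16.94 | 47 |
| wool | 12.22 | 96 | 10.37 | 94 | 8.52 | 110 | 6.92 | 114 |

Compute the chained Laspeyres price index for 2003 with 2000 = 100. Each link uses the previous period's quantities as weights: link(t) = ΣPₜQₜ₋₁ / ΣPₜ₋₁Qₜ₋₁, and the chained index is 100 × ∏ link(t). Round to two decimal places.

77.11

Link 2000→2001:
ΣP(2001)Q(2000) = 16.07×44 + 10.37×96 = 707.08 + 995.52 = 1702.6
ΣP(2000)Q(2000) = 15.25×44 + 12.22×96 = 671 + 1173.12 = 1844.12
link = 1702.6/1844.12 = 0.923259
Link 2001→2002:
ΣP(2002)Q(2001) = 20.47×47 + 8.52×94 = 962.09 + 800.88 = 1762.97
ΣP(2001)Q(2001) = 16.07×47 + 10.37×94 = 755.29 + 974.78 = 1730.07
link = 1762.97/1730.07 = 1.019017
Link 2002→2003:
ΣP(2003)Q(2002) = 16.94×43 + 6.92×110 = 728.42 + 761.2 = 1489.62
ΣP(2002)Q(2002) = 20.47×43 + 8.52×110 = 880.21 + 937.2 = 1817.41
link = 1489.62/1817.41 = 0.819639
Chained index = 100 × 0.923259 × 1.019017 × 0.819639 = 77.1129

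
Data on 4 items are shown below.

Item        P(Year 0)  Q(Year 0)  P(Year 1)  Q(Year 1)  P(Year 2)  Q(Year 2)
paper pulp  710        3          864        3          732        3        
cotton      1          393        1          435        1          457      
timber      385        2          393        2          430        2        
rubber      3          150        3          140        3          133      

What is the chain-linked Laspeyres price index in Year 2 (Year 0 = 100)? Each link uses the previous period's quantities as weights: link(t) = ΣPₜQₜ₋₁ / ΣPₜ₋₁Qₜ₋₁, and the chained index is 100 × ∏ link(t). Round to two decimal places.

104.19

Link Year 0→Year 1:
ΣP(Year 1)Q(Year 0) = 864×3 + 1×393 + 393×2 + 3×150 = 2592 + 393 + 786 + 450 = 4221
ΣP(Year 0)Q(Year 0) = 710×3 + 1×393 + 385×2 + 3×150 = 2130 + 393 + 770 + 450 = 3743
link = 4221/3743 = 1.127705
Link Year 1→Year 2:
ΣP(Year 2)Q(Year 1) = 732×3 + 1×435 + 430×2 + 3×140 = 2196 + 435 + 860 + 420 = 3911
ΣP(Year 1)Q(Year 1) = 864×3 + 1×435 + 393×2 + 3×140 = 2592 + 435 + 786 + 420 = 4233
link = 3911/4233 = 0.923931
Chained index = 100 × 1.127705 × 0.923931 = 104.1922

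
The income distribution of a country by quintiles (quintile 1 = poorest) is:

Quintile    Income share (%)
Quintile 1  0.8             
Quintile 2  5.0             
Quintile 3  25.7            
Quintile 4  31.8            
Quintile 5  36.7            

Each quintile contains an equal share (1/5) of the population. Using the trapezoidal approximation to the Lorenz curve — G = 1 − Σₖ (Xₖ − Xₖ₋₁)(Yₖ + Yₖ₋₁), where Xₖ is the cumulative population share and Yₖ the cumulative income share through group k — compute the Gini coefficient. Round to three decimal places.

Cumulative income shares Yₖ: 0.0080, 0.0580, 0.3150, 0.6330, 1.0000
Σ (Xₖ−Xₖ₋₁)(Yₖ+Yₖ₋₁) = (1/5)(0.0080+0.0000) + (1/5)(0.0580+0.0080) + (1/5)(0.3150+0.0580) + (1/5)(0.6330+0.3150) + (1/5)(1.0000+0.6330)
  = 0.0016 + 0.0132 + 0.0746 + 0.1896 + 0.3266 = 0.6056
G = 1 − 0.6056 = 0.3944

0.394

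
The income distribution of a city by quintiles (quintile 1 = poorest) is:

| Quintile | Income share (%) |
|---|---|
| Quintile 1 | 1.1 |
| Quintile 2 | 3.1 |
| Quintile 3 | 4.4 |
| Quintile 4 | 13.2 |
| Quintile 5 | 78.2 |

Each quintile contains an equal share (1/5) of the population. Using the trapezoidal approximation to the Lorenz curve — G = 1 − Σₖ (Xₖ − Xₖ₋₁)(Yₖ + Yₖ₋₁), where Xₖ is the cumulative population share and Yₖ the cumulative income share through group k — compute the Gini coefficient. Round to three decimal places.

0.657

Cumulative income shares Yₖ: 0.0110, 0.0420, 0.0860, 0.2180, 1.0000
Σ (Xₖ−Xₖ₋₁)(Yₖ+Yₖ₋₁) = (1/5)(0.0110+0.0000) + (1/5)(0.0420+0.0110) + (1/5)(0.0860+0.0420) + (1/5)(0.2180+0.0860) + (1/5)(1.0000+0.2180)
  = 0.0022 + 0.0106 + 0.0256 + 0.0608 + 0.2436 = 0.3428
G = 1 − 0.3428 = 0.6572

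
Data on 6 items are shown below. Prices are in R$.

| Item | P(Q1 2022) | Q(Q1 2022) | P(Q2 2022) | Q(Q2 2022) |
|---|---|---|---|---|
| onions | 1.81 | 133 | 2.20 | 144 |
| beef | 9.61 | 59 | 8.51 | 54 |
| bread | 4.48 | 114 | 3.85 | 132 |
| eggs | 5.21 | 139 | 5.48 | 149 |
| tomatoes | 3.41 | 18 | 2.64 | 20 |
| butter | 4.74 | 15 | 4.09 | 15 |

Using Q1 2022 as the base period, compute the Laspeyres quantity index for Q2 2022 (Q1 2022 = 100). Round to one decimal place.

105.1

Laspeyres quantity index uses base-period prices as weights.
ΣP(Q1 2022)·Q(Q2 2022) = 1.81×144 + 9.61×54 + 4.48×132 + 5.21×149 + 3.41×20 + 4.74×15 = 260.64 + 518.94 + 591.36 + 776.29 + 68.2 + 71.1 = 2286.53
ΣP(Q1 2022)·Q(Q1 2022) = 1.81×133 + 9.61×59 + 4.48×114 + 5.21×139 + 3.41×18 + 4.74×15 = 240.73 + 566.99 + 510.72 + 724.19 + 61.38 + 71.1 = 2175.11
Index = 2286.53 / 2175.11 × 100 = 105.1225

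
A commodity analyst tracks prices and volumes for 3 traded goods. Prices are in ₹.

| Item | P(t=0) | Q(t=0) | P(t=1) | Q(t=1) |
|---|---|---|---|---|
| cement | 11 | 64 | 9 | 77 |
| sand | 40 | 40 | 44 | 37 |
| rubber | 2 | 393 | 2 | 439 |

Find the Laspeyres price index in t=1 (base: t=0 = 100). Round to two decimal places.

101.04

Laspeyres price index uses base-period quantities as weights.
ΣP(t=1)·Q(t=0) = 9×64 + 44×40 + 2×393 = 576 + 1760 + 786 = 3122
ΣP(t=0)·Q(t=0) = 11×64 + 40×40 + 2×393 = 704 + 1600 + 786 = 3090
Index = 3122 / 3090 × 100 = 101.0356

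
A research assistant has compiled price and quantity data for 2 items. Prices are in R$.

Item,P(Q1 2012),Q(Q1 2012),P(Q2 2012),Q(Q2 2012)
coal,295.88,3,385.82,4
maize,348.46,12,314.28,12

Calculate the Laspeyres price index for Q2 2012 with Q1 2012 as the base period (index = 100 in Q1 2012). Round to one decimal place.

Laspeyres price index uses base-period quantities as weights.
ΣP(Q2 2012)·Q(Q1 2012) = 385.82×3 + 314.28×12 = 1157.46 + 3771.36 = 4928.82
ΣP(Q1 2012)·Q(Q1 2012) = 295.88×3 + 348.46×12 = 887.64 + 4181.52 = 5069.16
Index = 4928.82 / 5069.16 × 100 = 97.2315

97.2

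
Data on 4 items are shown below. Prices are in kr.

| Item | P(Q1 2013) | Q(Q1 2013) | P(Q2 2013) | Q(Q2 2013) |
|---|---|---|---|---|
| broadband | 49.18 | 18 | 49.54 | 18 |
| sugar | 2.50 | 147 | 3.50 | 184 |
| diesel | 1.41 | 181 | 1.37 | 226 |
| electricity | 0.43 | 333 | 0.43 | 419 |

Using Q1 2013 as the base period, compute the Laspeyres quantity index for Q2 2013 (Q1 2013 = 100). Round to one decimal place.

111.7

Laspeyres quantity index uses base-period prices as weights.
ΣP(Q1 2013)·Q(Q2 2013) = 49.18×18 + 2.50×184 + 1.41×226 + 0.43×419 = 885.24 + 460 + 318.66 + 180.17 = 1844.07
ΣP(Q1 2013)·Q(Q1 2013) = 49.18×18 + 2.50×147 + 1.41×181 + 0.43×333 = 885.24 + 367.5 + 255.21 + 143.19 = 1651.14
Index = 1844.07 / 1651.14 × 100 = 111.6847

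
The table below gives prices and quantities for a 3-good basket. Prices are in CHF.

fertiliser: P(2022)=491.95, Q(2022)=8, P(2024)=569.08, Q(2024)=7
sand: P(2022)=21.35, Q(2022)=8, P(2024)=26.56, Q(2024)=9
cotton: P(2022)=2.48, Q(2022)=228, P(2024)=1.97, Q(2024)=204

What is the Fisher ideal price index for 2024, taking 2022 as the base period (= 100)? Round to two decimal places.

111.63

Laspeyres component (base-period weights):
ΣP(2024)Q(2022) = 569.08×8 + 26.56×8 + 1.97×228 = 4552.64 + 212.48 + 449.16 = 5214.28
ΣP(2022)Q(2022) = 491.95×8 + 21.35×8 + 2.48×228 = 3935.6 + 170.8 + 565.44 = 4671.84
L = 5214.28 / 4671.84 × 100 = 111.6108
Paasche component (current-period weights):
ΣP(2024)Q(2024) = 569.08×7 + 26.56×9 + 1.97×204 = 3983.56 + 239.04 + 401.88 = 4624.48
ΣP(2022)Q(2024) = 491.95×7 + 21.35×9 + 2.48×204 = 3443.65 + 192.15 + 505.92 = 4141.72
P = 4624.48 / 4141.72 × 100 = 111.6560
Fisher = √(L × P) = √(111.6108 × 111.6560) = 111.6334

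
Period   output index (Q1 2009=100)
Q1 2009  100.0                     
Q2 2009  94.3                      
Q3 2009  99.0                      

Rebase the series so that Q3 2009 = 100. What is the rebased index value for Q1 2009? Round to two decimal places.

101.01

Rebased(Q1 2009) = 100.0 / 99.0 × 100 = 101.0101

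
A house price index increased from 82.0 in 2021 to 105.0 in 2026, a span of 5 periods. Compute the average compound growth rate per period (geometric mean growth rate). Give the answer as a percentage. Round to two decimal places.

Growth factor = (105.0/82.0)^(1/5) = (1.280488)^(1/5) = 1.050691
Growth rate = 1.050691 − 1 = 0.050691 = 5.0691%

5.07%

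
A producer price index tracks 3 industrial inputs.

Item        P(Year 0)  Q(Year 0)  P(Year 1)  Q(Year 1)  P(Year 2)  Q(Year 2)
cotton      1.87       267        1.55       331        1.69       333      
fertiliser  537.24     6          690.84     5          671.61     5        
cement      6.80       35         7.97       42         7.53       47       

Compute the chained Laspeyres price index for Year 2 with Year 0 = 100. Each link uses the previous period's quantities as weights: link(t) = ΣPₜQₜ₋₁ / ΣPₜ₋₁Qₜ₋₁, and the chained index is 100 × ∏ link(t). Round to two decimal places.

120.21

Link Year 0→Year 1:
ΣP(Year 1)Q(Year 0) = 1.55×267 + 690.84×6 + 7.97×35 = 413.85 + 4145.04 + 278.95 = 4837.84
ΣP(Year 0)Q(Year 0) = 1.87×267 + 537.24×6 + 6.80×35 = 499.29 + 3223.44 + 238 = 3960.73
link = 4837.84/3960.73 = 1.221452
Link Year 1→Year 2:
ΣP(Year 2)Q(Year 1) = 1.69×331 + 671.61×5 + 7.53×42 = 559.39 + 3358.05 + 316.26 = 4233.7
ΣP(Year 1)Q(Year 1) = 1.55×331 + 690.84×5 + 7.97×42 = 513.05 + 3454.2 + 334.74 = 4301.99
link = 4233.7/4301.99 = 0.984126
Chained index = 100 × 1.221452 × 0.984126 = 120.2062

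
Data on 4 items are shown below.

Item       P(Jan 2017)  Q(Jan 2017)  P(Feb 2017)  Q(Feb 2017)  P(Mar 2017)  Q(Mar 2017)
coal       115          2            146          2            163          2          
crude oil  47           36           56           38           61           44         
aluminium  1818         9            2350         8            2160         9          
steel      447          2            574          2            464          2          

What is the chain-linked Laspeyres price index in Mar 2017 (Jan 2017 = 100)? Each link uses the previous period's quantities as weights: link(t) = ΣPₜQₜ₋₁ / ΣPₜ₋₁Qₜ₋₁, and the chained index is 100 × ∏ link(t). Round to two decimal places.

119.61

Link Jan 2017→Feb 2017:
ΣP(Feb 2017)Q(Jan 2017) = 146×2 + 56×36 + 2350×9 + 574×2 = 292 + 2016 + 21150 + 1148 = 24606
ΣP(Jan 2017)Q(Jan 2017) = 115×2 + 47×36 + 1818×9 + 447×2 = 230 + 1692 + 16362 + 894 = 19178
link = 24606/19178 = 1.283033
Link Feb 2017→Mar 2017:
ΣP(Mar 2017)Q(Feb 2017) = 163×2 + 61×38 + 2160×8 + 464×2 = 326 + 2318 + 17280 + 928 = 20852
ΣP(Feb 2017)Q(Feb 2017) = 146×2 + 56×38 + 2350×8 + 574×2 = 292 + 2128 + 18800 + 1148 = 22368
link = 20852/22368 = 0.932225
Chained index = 100 × 1.283033 × 0.932225 = 119.6075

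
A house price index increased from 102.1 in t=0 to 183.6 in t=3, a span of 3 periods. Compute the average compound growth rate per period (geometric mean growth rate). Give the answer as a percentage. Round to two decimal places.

21.60%

Growth factor = (183.6/102.1)^(1/3) = (1.798237)^(1/3) = 1.216043
Growth rate = 1.216043 − 1 = 0.216043 = 21.6043%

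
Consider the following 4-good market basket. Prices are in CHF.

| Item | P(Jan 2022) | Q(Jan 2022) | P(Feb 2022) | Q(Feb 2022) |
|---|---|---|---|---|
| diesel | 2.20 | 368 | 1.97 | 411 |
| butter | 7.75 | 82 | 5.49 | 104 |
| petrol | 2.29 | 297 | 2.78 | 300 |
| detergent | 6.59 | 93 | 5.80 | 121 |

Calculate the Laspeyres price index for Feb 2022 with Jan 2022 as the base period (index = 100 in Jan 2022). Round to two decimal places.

Laspeyres price index uses base-period quantities as weights.
ΣP(Feb 2022)·Q(Jan 2022) = 1.97×368 + 5.49×82 + 2.78×297 + 5.80×93 = 724.96 + 450.18 + 825.66 + 539.4 = 2540.2
ΣP(Jan 2022)·Q(Jan 2022) = 2.20×368 + 7.75×82 + 2.29×297 + 6.59×93 = 809.6 + 635.5 + 680.13 + 612.87 = 2738.1
Index = 2540.2 / 2738.1 × 100 = 92.7724

92.77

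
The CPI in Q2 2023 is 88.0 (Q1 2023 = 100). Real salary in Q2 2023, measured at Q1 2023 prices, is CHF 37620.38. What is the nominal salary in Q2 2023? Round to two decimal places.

33105.93

Nominal = Real × (Index/100) = 37620.38 × (88.0/100)
        = 37620.38 × 0.880 = 33105.9344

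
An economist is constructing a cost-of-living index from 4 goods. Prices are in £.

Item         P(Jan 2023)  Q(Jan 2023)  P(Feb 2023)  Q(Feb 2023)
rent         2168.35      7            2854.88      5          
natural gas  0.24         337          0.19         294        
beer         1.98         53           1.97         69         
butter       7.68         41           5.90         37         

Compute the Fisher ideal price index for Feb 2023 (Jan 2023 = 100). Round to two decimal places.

129.82

Laspeyres component (base-period weights):
ΣP(Feb 2023)Q(Jan 2023) = 2854.88×7 + 0.19×337 + 1.97×53 + 5.90×41 = 19984.16 + 64.03 + 104.41 + 241.9 = 20394.5
ΣP(Jan 2023)Q(Jan 2023) = 2168.35×7 + 0.24×337 + 1.98×53 + 7.68×41 = 15178.45 + 80.88 + 104.94 + 314.88 = 15679.15
L = 20394.5 / 15679.15 × 100 = 130.0740
Paasche component (current-period weights):
ΣP(Feb 2023)Q(Feb 2023) = 2854.88×5 + 0.19×294 + 1.97×69 + 5.90×37 = 14274.4 + 55.86 + 135.93 + 218.3 = 14684.49
ΣP(Jan 2023)Q(Feb 2023) = 2168.35×5 + 0.24×294 + 1.98×69 + 7.68×37 = 10841.75 + 70.56 + 136.62 + 284.16 = 11333.09
P = 14684.49 / 11333.09 × 100 = 129.5718
Fisher = √(L × P) = √(130.0740 × 129.5718) = 129.8227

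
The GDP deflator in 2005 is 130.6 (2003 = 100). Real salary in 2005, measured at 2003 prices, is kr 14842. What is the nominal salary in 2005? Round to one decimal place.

Nominal = Real × (Index/100) = 14842 × (130.6/100)
        = 14842 × 1.306 = 19383.6520

19383.7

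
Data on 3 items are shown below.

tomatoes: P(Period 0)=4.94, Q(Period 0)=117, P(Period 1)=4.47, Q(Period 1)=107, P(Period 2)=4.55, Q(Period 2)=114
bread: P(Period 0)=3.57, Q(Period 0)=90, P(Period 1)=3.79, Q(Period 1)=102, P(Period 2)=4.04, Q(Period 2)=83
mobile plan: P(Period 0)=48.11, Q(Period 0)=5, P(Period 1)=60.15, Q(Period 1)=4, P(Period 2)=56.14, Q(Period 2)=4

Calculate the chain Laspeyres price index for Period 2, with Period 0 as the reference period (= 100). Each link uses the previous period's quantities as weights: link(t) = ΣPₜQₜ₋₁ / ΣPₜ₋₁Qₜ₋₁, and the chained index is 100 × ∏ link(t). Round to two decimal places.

Link Period 0→Period 1:
ΣP(Period 1)Q(Period 0) = 4.47×117 + 3.79×90 + 60.15×5 = 522.99 + 341.1 + 300.75 = 1164.84
ΣP(Period 0)Q(Period 0) = 4.94×117 + 3.57×90 + 48.11×5 = 577.98 + 321.3 + 240.55 = 1139.83
link = 1164.84/1139.83 = 1.021942
Link Period 1→Period 2:
ΣP(Period 2)Q(Period 1) = 4.55×107 + 4.04×102 + 56.14×4 = 486.85 + 412.08 + 224.56 = 1123.49
ΣP(Period 1)Q(Period 1) = 4.47×107 + 3.79×102 + 60.15×4 = 478.29 + 386.58 + 240.6 = 1105.47
link = 1123.49/1105.47 = 1.016301
Chained index = 100 × 1.021942 × 1.016301 = 103.8600

103.86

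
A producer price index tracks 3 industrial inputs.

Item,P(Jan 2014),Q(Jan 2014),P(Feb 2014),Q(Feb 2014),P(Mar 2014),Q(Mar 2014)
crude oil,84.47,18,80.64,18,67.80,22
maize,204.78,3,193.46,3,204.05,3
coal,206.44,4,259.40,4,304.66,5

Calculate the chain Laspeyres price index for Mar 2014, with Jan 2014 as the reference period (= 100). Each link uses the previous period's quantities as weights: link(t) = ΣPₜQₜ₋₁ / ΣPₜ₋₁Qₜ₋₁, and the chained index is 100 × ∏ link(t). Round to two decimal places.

103.06

Link Jan 2014→Feb 2014:
ΣP(Feb 2014)Q(Jan 2014) = 80.64×18 + 193.46×3 + 259.40×4 = 1451.52 + 580.38 + 1037.6 = 3069.5
ΣP(Jan 2014)Q(Jan 2014) = 84.47×18 + 204.78×3 + 206.44×4 = 1520.46 + 614.34 + 825.76 = 2960.56
link = 3069.5/2960.56 = 1.036797
Link Feb 2014→Mar 2014:
ΣP(Mar 2014)Q(Feb 2014) = 67.80×18 + 204.05×3 + 304.66×4 = 1220.4 + 612.15 + 1218.64 = 3051.19
ΣP(Feb 2014)Q(Feb 2014) = 80.64×18 + 193.46×3 + 259.40×4 = 1451.52 + 580.38 + 1037.6 = 3069.5
link = 3051.19/3069.5 = 0.994035
Chained index = 100 × 1.036797 × 0.994035 = 103.0612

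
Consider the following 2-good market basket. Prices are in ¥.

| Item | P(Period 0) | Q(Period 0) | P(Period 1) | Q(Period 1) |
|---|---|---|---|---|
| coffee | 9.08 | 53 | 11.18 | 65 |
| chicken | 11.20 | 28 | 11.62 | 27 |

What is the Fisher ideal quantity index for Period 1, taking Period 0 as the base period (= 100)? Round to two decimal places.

112.82

Laspeyres component (base-period weights):
ΣP(Period 0)Q(Period 1) = 9.08×65 + 11.20×27 = 590.2 + 302.4 = 892.6
ΣP(Period 0)Q(Period 0) = 9.08×53 + 11.20×28 = 481.24 + 313.6 = 794.84
L = 892.6 / 794.84 × 100 = 112.2993
Paasche component (current-period weights):
ΣP(Period 1)Q(Period 1) = 11.18×65 + 11.62×27 = 726.7 + 313.74 = 1040.44
ΣP(Period 1)Q(Period 0) = 11.18×53 + 11.62×28 = 592.54 + 325.36 = 917.9
P = 1040.44 / 917.9 × 100 = 113.3500
Fisher = √(L × P) = √(112.2993 × 113.3500) = 112.8235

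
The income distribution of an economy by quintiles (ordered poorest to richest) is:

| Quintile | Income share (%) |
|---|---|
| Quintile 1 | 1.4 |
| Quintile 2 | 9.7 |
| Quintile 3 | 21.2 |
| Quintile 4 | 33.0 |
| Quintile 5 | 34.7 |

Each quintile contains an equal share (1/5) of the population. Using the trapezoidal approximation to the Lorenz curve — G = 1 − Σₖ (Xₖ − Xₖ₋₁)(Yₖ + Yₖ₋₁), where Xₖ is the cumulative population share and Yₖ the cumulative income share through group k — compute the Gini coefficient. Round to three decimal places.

0.360

Cumulative income shares Yₖ: 0.0140, 0.1110, 0.3230, 0.6530, 1.0000
Σ (Xₖ−Xₖ₋₁)(Yₖ+Yₖ₋₁) = (1/5)(0.0140+0.0000) + (1/5)(0.1110+0.0140) + (1/5)(0.3230+0.1110) + (1/5)(0.6530+0.3230) + (1/5)(1.0000+0.6530)
  = 0.0028 + 0.0250 + 0.0868 + 0.1952 + 0.3306 = 0.6404
G = 1 − 0.6404 = 0.3596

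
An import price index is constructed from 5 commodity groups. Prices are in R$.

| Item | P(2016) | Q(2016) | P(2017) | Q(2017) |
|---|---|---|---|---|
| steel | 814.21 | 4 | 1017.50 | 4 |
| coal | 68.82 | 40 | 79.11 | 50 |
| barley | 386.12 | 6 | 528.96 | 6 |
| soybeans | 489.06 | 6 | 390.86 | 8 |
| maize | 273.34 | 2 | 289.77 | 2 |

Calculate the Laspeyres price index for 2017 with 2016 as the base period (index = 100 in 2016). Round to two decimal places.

112.92

Laspeyres price index uses base-period quantities as weights.
ΣP(2017)·Q(2016) = 1017.50×4 + 79.11×40 + 528.96×6 + 390.86×6 + 289.77×2 = 4070 + 3164.4 + 3173.76 + 2345.16 + 579.54 = 13332.86
ΣP(2016)·Q(2016) = 814.21×4 + 68.82×40 + 386.12×6 + 489.06×6 + 273.34×2 = 3256.84 + 2752.8 + 2316.72 + 2934.36 + 546.68 = 11807.4
Index = 13332.86 / 11807.4 × 100 = 112.9195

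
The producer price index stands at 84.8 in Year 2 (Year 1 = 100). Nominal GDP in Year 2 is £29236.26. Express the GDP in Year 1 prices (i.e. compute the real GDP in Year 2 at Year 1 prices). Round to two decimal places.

34476.72

Real = Nominal ÷ (Index/100) = 29236.26 ÷ (84.8/100)
     = 29236.26 ÷ 0.848 = 34476.7217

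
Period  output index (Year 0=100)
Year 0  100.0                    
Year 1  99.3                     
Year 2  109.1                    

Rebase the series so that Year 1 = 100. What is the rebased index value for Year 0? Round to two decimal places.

100.70

Rebased(Year 0) = 100.0 / 99.3 × 100 = 100.7049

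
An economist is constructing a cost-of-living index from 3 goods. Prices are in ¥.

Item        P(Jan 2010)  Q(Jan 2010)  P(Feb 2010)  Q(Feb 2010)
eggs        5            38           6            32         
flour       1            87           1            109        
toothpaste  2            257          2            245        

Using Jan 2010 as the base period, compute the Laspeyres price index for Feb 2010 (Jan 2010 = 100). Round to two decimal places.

104.80

Laspeyres price index uses base-period quantities as weights.
ΣP(Feb 2010)·Q(Jan 2010) = 6×38 + 1×87 + 2×257 = 228 + 87 + 514 = 829
ΣP(Jan 2010)·Q(Jan 2010) = 5×38 + 1×87 + 2×257 = 190 + 87 + 514 = 791
Index = 829 / 791 × 100 = 104.8040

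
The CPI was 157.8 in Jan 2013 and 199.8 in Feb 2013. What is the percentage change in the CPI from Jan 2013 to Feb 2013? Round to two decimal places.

26.62%

Change = (199.8 − 157.8) / 157.8 × 100
       = 42.0 / 157.8 × 100 = 26.6160%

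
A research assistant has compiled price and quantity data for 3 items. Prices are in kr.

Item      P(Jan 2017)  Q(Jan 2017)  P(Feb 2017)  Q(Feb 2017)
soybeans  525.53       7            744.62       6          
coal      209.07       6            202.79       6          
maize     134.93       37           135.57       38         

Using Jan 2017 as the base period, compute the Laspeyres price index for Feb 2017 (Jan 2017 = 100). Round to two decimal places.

Laspeyres price index uses base-period quantities as weights.
ΣP(Feb 2017)·Q(Jan 2017) = 744.62×7 + 202.79×6 + 135.57×37 = 5212.34 + 1216.74 + 5016.09 = 11445.17
ΣP(Jan 2017)·Q(Jan 2017) = 525.53×7 + 209.07×6 + 134.93×37 = 3678.71 + 1254.42 + 4992.41 = 9925.54
Index = 11445.17 / 9925.54 × 100 = 115.3103

115.31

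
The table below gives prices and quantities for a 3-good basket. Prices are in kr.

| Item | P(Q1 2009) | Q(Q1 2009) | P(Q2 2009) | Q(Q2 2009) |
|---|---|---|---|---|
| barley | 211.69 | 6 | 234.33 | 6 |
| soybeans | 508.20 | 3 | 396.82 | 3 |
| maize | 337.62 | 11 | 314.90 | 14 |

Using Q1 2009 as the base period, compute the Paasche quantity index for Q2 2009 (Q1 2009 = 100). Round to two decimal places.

Paasche quantity index uses current-period prices as weights.
ΣP(Q2 2009)·Q(Q2 2009) = 234.33×6 + 396.82×3 + 314.90×14 = 1405.98 + 1190.46 + 4408.6 = 7005.04
ΣP(Q2 2009)·Q(Q1 2009) = 234.33×6 + 396.82×3 + 314.90×11 = 1405.98 + 1190.46 + 3463.9 = 6060.34
Index = 7005.04 / 6060.34 × 100 = 115.5882

115.59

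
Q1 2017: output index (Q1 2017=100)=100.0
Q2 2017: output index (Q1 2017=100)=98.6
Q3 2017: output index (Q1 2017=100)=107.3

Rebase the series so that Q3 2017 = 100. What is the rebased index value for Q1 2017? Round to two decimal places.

Rebased(Q1 2017) = 100.0 / 107.3 × 100 = 93.1966

93.20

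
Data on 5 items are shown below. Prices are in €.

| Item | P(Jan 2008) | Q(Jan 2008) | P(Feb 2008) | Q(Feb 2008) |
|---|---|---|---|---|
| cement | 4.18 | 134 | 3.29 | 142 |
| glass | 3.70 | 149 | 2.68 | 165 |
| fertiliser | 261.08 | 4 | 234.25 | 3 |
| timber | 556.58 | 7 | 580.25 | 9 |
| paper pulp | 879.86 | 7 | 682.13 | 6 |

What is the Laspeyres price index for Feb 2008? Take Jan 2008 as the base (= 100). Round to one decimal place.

Laspeyres price index uses base-period quantities as weights.
ΣP(Feb 2008)·Q(Jan 2008) = 3.29×134 + 2.68×149 + 234.25×4 + 580.25×7 + 682.13×7 = 440.86 + 399.32 + 937 + 4061.75 + 4774.91 = 10613.84
ΣP(Jan 2008)·Q(Jan 2008) = 4.18×134 + 3.70×149 + 261.08×4 + 556.58×7 + 879.86×7 = 560.12 + 551.3 + 1044.32 + 3896.06 + 6159.02 = 12210.82
Index = 10613.84 / 12210.82 × 100 = 86.9216

86.9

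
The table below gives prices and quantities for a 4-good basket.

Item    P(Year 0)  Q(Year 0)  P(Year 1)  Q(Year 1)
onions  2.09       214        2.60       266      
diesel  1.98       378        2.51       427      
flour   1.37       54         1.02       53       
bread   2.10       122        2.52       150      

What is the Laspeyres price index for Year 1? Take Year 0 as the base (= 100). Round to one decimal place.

122.4

Laspeyres price index uses base-period quantities as weights.
ΣP(Year 1)·Q(Year 0) = 2.60×214 + 2.51×378 + 1.02×54 + 2.52×122 = 556.4 + 948.78 + 55.08 + 307.44 = 1867.7
ΣP(Year 0)·Q(Year 0) = 2.09×214 + 1.98×378 + 1.37×54 + 2.10×122 = 447.26 + 748.44 + 73.98 + 256.2 = 1525.88
Index = 1867.7 / 1525.88 × 100 = 122.4015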